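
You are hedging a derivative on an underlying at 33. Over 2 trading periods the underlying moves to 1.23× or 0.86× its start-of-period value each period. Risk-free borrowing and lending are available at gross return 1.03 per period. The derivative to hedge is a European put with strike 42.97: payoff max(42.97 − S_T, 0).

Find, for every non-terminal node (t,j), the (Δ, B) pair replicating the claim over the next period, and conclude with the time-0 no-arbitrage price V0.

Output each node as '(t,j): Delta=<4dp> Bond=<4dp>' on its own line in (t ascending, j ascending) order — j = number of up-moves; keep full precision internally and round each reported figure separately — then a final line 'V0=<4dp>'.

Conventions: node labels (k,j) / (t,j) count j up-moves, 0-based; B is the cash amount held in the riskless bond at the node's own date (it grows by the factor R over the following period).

Under the risk-neutral measure, an up-move has probability p* = (R−d)/(u−d) = 0.4595 and values discount at R = 1.03.
Payoffs at expiry: V(2,0)=18.5632, V(2,1)=8.0626, V(2,2)=0.0000
  t=1,j=0: stock 28.3800 → up 34.9074 (V=8.0626), down 24.4068 (V=18.5632). Price 13.3384; hedge Δ=-1.0000, bond B=41.7184.
  t=1,j=1: stock 40.5900 → up 49.9257 (V=0.0000), down 34.9074 (V=8.0626). Price 4.2312; hedge Δ=-0.5369, bond B=26.0220.
  t=0,j=0: stock 33.0000 → up 40.5900 (V=4.2312), down 28.3800 (V=13.3384). Price 8.8874; hedge Δ=-0.7459, bond B=33.5015.
As a check, the time-0 holding Δ(0,0)·S0 + B(0,0) comes to 8.8874 — exactly V0.

(0,0): Delta=-0.7459 Bond=33.5015
(1,0): Delta=-1.0000 Bond=41.7184
(1,1): Delta=-0.5369 Bond=26.0220
V0=8.8874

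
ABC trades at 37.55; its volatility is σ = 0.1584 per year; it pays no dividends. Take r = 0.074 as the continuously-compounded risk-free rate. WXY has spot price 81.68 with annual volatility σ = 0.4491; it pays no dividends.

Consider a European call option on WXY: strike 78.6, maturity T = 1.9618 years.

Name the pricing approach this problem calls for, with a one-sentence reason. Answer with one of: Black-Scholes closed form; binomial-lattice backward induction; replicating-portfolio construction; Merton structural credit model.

Key observation: a European-exercise option on WXY struck at 78.6 — a GBM underlying with constant parameters — admits an analytic price: the data contain no early exercise, no discrete tree, no debt structure.

framework: Black-Scholes closed form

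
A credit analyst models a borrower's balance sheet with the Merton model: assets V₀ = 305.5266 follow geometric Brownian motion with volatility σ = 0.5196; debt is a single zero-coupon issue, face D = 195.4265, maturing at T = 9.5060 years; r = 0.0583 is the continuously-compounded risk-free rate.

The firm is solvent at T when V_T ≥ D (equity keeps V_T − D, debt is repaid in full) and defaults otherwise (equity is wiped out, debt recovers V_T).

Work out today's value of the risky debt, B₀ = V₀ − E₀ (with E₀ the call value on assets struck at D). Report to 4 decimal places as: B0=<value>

B0=71.8009

With assets at 305.5266 and a single debt payment of 195.4265 at 9.5060 years:
d₁ = [ln(V₀/D) + (r + σ²/2)T] / (σ√T)
   = [ln(305.5266/195.4265) + (0.0583 + 0.5·0.5196²)·9.5060] / (0.5196·√9.5060)
   = [0.446852 + 1.837435] / 1.602020 = 1.425879
d₂ = d₁ − σ√T = 1.425879 − 1.602020 = -0.176142
N(d₁) = 0.923048,  N(d₂) = 0.430091,  e^(−rT) = 0.574532
E₀ = V₀·N(d₁) − D·e^(−rT)·N(d₂)
   = 305.5266·0.923048 − 195.4265·0.574532·0.430091 = 233.725704
B₀ = V₀ − E₀ = 305.5266 − 233.725704 = 71.800896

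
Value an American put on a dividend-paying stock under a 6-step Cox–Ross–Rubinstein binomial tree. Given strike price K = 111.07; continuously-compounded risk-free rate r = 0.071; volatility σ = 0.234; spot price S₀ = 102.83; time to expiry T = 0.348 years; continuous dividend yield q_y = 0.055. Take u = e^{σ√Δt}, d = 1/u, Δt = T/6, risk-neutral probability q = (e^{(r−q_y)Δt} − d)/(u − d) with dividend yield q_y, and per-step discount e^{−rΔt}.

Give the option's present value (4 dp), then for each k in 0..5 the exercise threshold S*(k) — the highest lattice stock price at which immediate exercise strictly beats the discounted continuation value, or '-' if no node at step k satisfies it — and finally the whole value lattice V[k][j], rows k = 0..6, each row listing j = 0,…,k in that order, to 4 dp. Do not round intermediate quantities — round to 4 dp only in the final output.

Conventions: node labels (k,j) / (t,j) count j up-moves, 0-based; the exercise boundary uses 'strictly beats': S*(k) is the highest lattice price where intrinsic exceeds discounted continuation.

Δt=0.05800, u=1.05797, d=0.94520, q=0.49415, disc=e^(-rΔt)=0.99589
k=6 terminal: V=max(K-S,0) → 37.7415 28.9929 19.2006 8.2400 0.0000 0.0000 0.0000
k=5: j=0 S=77.5795 intr=33.4905 cont=33.2811 V=33.4905[EX]; j=1 S=86.8353 intr=24.2347 cont=24.0548 V=24.2347[EX]; j=2 S=97.1953 intr=13.8747 cont=13.7278 V=13.8747[EX]; j=3 S=108.7913 intr=2.2787 cont=4.1511 V=4.1511[hold]; j=4 S=121.7709 intr=0.0000 cont=0.0000 V=0.0000[hold]; j=5 S=136.2989 intr=0.0000 cont=0.0000 V=0.0000[hold]  S*(5)=97.1953
k=4: j=0 S=82.0771 intr=28.9929 cont=28.7979 V=28.9929[EX]; j=1 S=91.8694 intr=19.2006 cont=19.0368 V=19.2006[EX]; j=2 S=102.8300 intr=8.2400 cont=9.0325 V=9.0325[hold]; j=3 S=115.0983 intr=0.0000 cont=2.0912 V=2.0912[hold]; j=4 S=128.8303 intr=0.0000 cont=0.0000 V=0.0000[hold]  S*(4)=91.8694
k=3: j=0 S=86.8353 intr=24.2347 cont=24.0548 V=24.2347[EX]; j=1 S=97.1953 intr=13.8747 cont=14.1178 V=14.1178[hold]; j=2 S=108.7913 intr=2.2787 cont=5.5795 V=5.5795[hold]; j=3 S=121.7709 intr=0.0000 cont=1.0535 V=1.0535[hold]  S*(3)=86.8353
k=2: j=0 S=91.8694 intr=19.2006 cont=19.1564 V=19.2006[EX]; j=1 S=102.8300 intr=8.2400 cont=9.8579 V=9.8579[hold]; j=2 S=115.0983 intr=0.0000 cont=3.3292 V=3.3292[hold]  S*(2)=91.8694
k=1: j=0 S=97.1953 intr=13.8747 cont=14.5240 V=14.5240[hold]; j=1 S=108.7913 intr=2.2787 cont=6.6045 V=6.6045[hold]  S*(1)=-
k=0: j=0 S=102.8300 intr=8.2400 cont=10.5670 V=10.5670[hold]  S*(0)=-

price = 10.5670
boundary = - - 91.8694 86.8353 91.8694 97.1953
tree:
10.5670
14.5240 6.6045
19.2006 9.8579 3.3292
24.2347 14.1178 5.5795 1.0535
28.9929 19.2006 9.0325 2.0912 0.0000
33.4905 24.2347 13.8747 4.1511 0.0000 0.0000
37.7415 28.9929 19.2006 8.2400 0.0000 0.0000 0.0000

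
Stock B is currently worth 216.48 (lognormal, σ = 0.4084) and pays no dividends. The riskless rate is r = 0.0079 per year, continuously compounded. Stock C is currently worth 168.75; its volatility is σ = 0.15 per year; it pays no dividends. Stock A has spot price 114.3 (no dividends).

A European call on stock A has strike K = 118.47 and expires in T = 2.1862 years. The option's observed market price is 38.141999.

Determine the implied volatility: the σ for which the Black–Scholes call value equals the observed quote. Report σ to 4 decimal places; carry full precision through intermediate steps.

At σ = 0.5947 the Black–Scholes value reproduces the quote:
σ√T = 0.5947·√2.1862 = 0.879312
d₁ = (ln(S/K) + (r+σ²/2)T) / (σ√T) = (ln(114.3/118.47) + (0.0079+0.5947²/2)·2.1862) / 0.879312 = (-0.035833 + 0.403866) / 0.879312 = 0.418546
d₂ = d₁ − σ√T = 0.418546 − 0.879312 = -0.460766
e^{−rT} = 0.982877
N(d₁) = 0.662226,  N(d₂) = 0.322483
V = S·N(d₁) − K·e^{−rT}·N(d₂) = 75.692432 − 37.550433 = 38.141999 (the quoted price), and the Black–Scholes price is strictly increasing in σ, so σ is unique

sigma = 0.5947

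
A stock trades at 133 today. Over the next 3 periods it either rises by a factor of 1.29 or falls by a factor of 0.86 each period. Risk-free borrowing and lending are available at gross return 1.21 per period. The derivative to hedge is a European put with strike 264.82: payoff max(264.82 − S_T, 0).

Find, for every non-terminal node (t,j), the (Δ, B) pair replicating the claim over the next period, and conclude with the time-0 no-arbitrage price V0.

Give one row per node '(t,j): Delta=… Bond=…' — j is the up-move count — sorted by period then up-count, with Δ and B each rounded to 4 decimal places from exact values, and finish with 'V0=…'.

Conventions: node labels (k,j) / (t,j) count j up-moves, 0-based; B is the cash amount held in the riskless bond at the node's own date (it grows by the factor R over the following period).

(0,0): Delta=-0.8363 Bond=134.0092
(1,0): Delta=-1.0000 Bond=180.8756
(1,1): Delta=-0.8113 Bond=157.8712
(2,0): Delta=-1.0000 Bond=218.8595
(2,1): Delta=-1.0000 Bond=218.8595
(2,2): Delta=-0.7826 Bond=184.6618
V0=22.7819

No-arbitrage ⇒ martingale measure with p* = (R−d)/(u−d) = 0.8140.
Expiry values: V(3,0)=180.2246, V(3,1)=137.9268, V(3,2)=74.4802, V(3,3)=0.0000
Node (2,0) S=98.3668: V=(p*·137.9268+(1−p*)·180.2246)/1.21=120.4927; Δ=(137.9268−180.2246)/(126.8932−84.5954)=-1.0000; B=V−Δ·S=218.8595
Node (2,1) S=147.5502: V=(p*·74.4802+(1−p*)·137.9268)/1.21=71.3093; Δ=(74.4802−137.9268)/(190.3398−126.8932)=-1.0000; B=V−Δ·S=218.8595
Node (2,2) S=221.3253: V=(p*·0.0000+(1−p*)·74.4802)/1.21=11.4519; Δ=(0.0000−74.4802)/(285.5096−190.3398)=-0.7826; B=V−Δ·S=184.6618
Node (1,0) S=114.3800: V=(p*·71.3093+(1−p*)·120.4927)/1.21=66.4956; Δ=(71.3093−120.4927)/(147.5502−98.3668)=-1.0000; B=V−Δ·S=180.8756
Node (1,1) S=171.5700: V=(p*·11.4519+(1−p*)·71.3093)/1.21=18.6679; Δ=(11.4519−71.3093)/(221.3253−147.5502)=-0.8113; B=V−Δ·S=157.8712
Node (0,0) S=133.0000: V=(p*·18.6679+(1−p*)·66.4956)/1.21=22.7819; Δ=(18.6679−66.4956)/(171.5700−114.3800)=-0.8363; B=V−Δ·S=134.0092
Verification: the root portfolio costs Δ(0,0)·S0 + B(0,0) = 22.7819, matching V0.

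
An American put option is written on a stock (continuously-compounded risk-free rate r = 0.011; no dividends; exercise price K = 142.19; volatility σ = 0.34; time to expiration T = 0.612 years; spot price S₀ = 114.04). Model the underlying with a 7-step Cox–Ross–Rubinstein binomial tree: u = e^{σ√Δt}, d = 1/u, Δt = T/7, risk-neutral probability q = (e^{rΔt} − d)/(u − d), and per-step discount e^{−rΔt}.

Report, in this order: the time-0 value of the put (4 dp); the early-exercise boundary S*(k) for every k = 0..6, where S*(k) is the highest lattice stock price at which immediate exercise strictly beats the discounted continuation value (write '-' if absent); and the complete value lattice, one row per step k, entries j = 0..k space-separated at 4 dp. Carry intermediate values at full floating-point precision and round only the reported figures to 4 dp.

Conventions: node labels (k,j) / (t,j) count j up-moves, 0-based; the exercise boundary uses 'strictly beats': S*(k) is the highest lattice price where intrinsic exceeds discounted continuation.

price = 31.7034
boundary = - - - 84.3481 93.2687 103.1327 114.0400
tree:
31.7034
40.0663 22.6951
48.9686 30.4895 14.2853
57.8419 39.4411 20.8401 7.2035
65.9093 48.9213 29.2363 11.7738 2.2601
73.2051 57.8419 39.0573 18.6413 4.3477 0.0000
79.8031 65.9093 48.9213 28.1500 8.3637 0.0000 0.0000
85.7700 73.2051 57.8419 39.0573 16.0892 0.0000 0.0000 0.0000

Δt=0.08743, u=1.10576, d=0.90436, q=0.47967, disc=e^(-rΔt)=0.99904
k=7 terminal: V=max(K-S,0) → 85.7700 73.2051 57.8419 39.0573 16.0892 0.0000 0.0000 0.0000
k=6: j=0 S=62.3869 intr=79.8031 cont=79.6664 V=79.8031[EX]; j=1 S=76.2807 intr=65.9093 cont=65.7726 V=65.9093[EX]; j=2 S=93.2687 intr=48.9213 cont=48.7846 V=48.9213[EX]; j=3 S=114.0400 intr=28.1500 cont=28.0133 V=28.1500[EX]; j=4 S=139.4371 intr=2.7529 cont=8.3637 V=8.3637[hold]; j=5 S=170.4903 intr=0.0000 cont=0.0000 V=0.0000[hold]; j=6 S=208.4591 intr=0.0000 cont=0.0000 V=0.0000[hold]  S*(6)=114.0400
k=5: j=0 S=68.9849 intr=73.2051 cont=73.0684 V=73.2051[EX]; j=1 S=84.3481 intr=57.8419 cont=57.7052 V=57.8419[EX]; j=2 S=103.1327 intr=39.0573 cont=38.9206 V=39.0573[EX]; j=3 S=126.1008 intr=16.0892 cont=18.6413 V=18.6413[hold]; j=4 S=154.1839 intr=0.0000 cont=4.3477 V=4.3477[hold]; j=5 S=188.5213 intr=0.0000 cont=0.0000 V=0.0000[hold]  S*(5)=103.1327
k=4: j=0 S=76.2807 intr=65.9093 cont=65.7726 V=65.9093[EX]; j=1 S=93.2687 intr=48.9213 cont=48.7846 V=48.9213[EX]; j=2 S=114.0400 intr=28.1500 cont=29.2363 V=29.2363[hold]; j=3 S=139.4371 intr=2.7529 cont=11.7738 V=11.7738[hold]; j=4 S=170.4903 intr=0.0000 cont=2.2601 V=2.2601[hold]  S*(4)=93.2687
k=3: j=0 S=84.3481 intr=57.8419 cont=57.7052 V=57.8419[EX]; j=1 S=103.1327 intr=39.0573 cont=39.4411 V=39.4411[hold]; j=2 S=126.1008 intr=16.0892 cont=20.8401 V=20.8401[hold]; j=3 S=154.1839 intr=0.0000 cont=7.2035 V=7.2035[hold]  S*(3)=84.3481
k=2: j=0 S=93.2687 intr=48.9213 cont=48.9686 V=48.9686[hold]; j=1 S=114.0400 intr=28.1500 cont=30.4895 V=30.4895[hold]; j=2 S=139.4371 intr=2.7529 cont=14.2853 V=14.2853[hold]  S*(2)=-
k=1: j=0 S=103.1327 intr=39.0573 cont=40.0663 V=40.0663[hold]; j=1 S=126.1008 intr=16.0892 cont=22.6951 V=22.6951[hold]  S*(1)=-
k=0: j=0 S=114.0400 intr=28.1500 cont=31.7034 V=31.7034[hold]  S*(0)=-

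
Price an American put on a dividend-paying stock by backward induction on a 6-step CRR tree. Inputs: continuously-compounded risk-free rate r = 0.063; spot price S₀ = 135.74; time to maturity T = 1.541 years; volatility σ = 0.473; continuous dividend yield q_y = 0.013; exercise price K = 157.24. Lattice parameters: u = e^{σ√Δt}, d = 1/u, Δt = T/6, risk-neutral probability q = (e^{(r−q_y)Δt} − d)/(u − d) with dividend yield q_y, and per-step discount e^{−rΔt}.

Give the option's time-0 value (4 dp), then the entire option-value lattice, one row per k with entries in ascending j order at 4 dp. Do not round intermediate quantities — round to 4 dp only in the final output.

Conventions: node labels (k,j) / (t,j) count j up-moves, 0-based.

price = 40.2167
tree:
40.2167
55.2132 24.5094
73.1977 36.6202 11.5464
91.1108 52.9186 19.3019 3.1002
105.2059 73.1977 31.6272 5.9121 0.0000
116.2966 91.1108 50.4322 11.2743 0.0000 0.0000
125.0235 105.2059 73.1977 21.5000 0.0000 0.0000 0.0000

params: Δt=0.25683 u=1.27088 d=0.78686 q=0.46706 e^(-rΔt)=0.98395
t_6 payoffs: 125.0235 105.2059 73.1977 21.5000 0.0000 0.0000 0.0000
k=5: node(5,0) S=40.9434 payoff=116.2966 vs cont=113.9094 → 116.2966 [stop]  node(5,1) S=66.1292 payoff=91.1108 vs cont=88.8075 → 91.1108 [stop]  node(5,2) S=106.8078 payoff=50.4322 vs cont=48.2645 → 50.4322 [stop]  node(5,3) S=172.5094 payoff=0.0000 vs cont=11.2743 → 11.2743 [wait]  node(5,4) S=278.6266 payoff=0.0000 vs cont=0.0000 → 0.0000 [wait]  node(5,5) S=450.0205 payoff=0.0000 vs cont=0.0000 → 0.0000 [wait]
k=4: node(4,0) S=52.0341 payoff=105.2059 vs cont=102.8556 → 105.2059 [stop]  node(4,1) S=84.0423 payoff=73.1977 vs cont=70.9541 → 73.1977 [stop]  node(4,2) S=135.7400 payoff=21.5000 vs cont=31.6272 → 31.6272 [wait]  node(4,3) S=219.2389 payoff=0.0000 vs cont=5.9121 → 5.9121 [wait]  node(4,4) S=354.1012 payoff=0.0000 vs cont=0.0000 → 0.0000 [wait]
k=3: node(3,0) S=66.1292 payoff=91.1108 vs cont=88.8075 → 91.1108 [stop]  node(3,1) S=106.8078 payoff=50.4322 vs cont=52.9186 → 52.9186 [wait]  node(3,2) S=172.5094 payoff=0.0000 vs cont=19.3019 → 19.3019 [wait]  node(3,3) S=278.6266 payoff=0.0000 vs cont=3.1002 → 3.1002 [wait]
k=2: node(2,0) S=84.0423 payoff=73.1977 vs cont=72.0967 → 73.1977 [stop]  node(2,1) S=135.7400 payoff=21.5000 vs cont=36.6202 → 36.6202 [wait]  node(2,2) S=219.2389 payoff=0.0000 vs cont=11.5464 → 11.5464 [wait]
k=1: node(1,0) S=106.8078 payoff=50.4322 vs cont=55.2132 → 55.2132 [wait]  node(1,1) S=172.5094 payoff=0.0000 vs cont=24.5094 → 24.5094 [wait]
k=0: node(0,0) S=135.7400 payoff=21.5000 vs cont=40.2167 → 40.2167 [wait]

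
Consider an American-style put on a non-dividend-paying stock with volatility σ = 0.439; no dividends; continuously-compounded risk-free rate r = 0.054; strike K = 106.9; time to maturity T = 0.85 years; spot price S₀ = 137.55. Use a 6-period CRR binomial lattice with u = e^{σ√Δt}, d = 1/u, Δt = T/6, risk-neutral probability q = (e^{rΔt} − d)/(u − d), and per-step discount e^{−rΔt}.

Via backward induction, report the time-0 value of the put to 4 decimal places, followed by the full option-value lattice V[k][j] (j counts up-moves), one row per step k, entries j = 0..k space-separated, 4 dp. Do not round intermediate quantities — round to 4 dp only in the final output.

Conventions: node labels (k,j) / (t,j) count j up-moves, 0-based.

Δt=0.14167  u=1.17967  d=0.84770  q=0.48192  discount=0.99238
step 6 (expiry): payoffs max(K−S,0) = 55.8612 35.8735 8.0582 0.0000 0.0000 0.0000 0.0000
k=5: (k=5,j=0): S=60.2089, K−S=46.6911, hold=45.8765 ⇒ V=46.6911 exercise | (k=5,j=1): S=83.7877, K−S=23.1123, hold=22.2976 ⇒ V=23.1123 exercise | (k=5,j=2): S=116.6005, K−S=0.0000, hold=4.1430 ⇒ V=4.1430 continue | (k=5,j=3): S=162.2634, K−S=0.0000, hold=0.0000 ⇒ V=0.0000 continue | (k=5,j=4): S=225.8087, K−S=0.0000, hold=0.0000 ⇒ V=0.0000 continue | (k=5,j=5): S=314.2395, K−S=0.0000, hold=0.0000 ⇒ V=0.0000 continue
k=4: (k=4,j=0): S=71.0265, K−S=35.8735, hold=35.0588 ⇒ V=35.8735 exercise | (k=4,j=1): S=98.8418, K−S=8.0582, hold=13.8642 ⇒ V=13.8642 continue | (k=4,j=2): S=137.5500, K−S=0.0000, hold=2.1301 ⇒ V=2.1301 continue | (k=4,j=3): S=191.4171, K−S=0.0000, hold=0.0000 ⇒ V=0.0000 continue | (k=4,j=4): S=266.3795, K−S=0.0000, hold=0.0000 ⇒ V=0.0000 continue
k=3: (k=3,j=0): S=83.7877, K−S=23.1123, hold=25.0743 ⇒ V=25.0743 continue | (k=3,j=1): S=116.6005, K−S=0.0000, hold=8.1467 ⇒ V=8.1467 continue | (k=3,j=2): S=162.2634, K−S=0.0000, hold=1.0951 ⇒ V=1.0951 continue | (k=3,j=3): S=225.8087, K−S=0.0000, hold=0.0000 ⇒ V=0.0000 continue
k=2: (k=2,j=0): S=98.8418, K−S=8.0582, hold=16.7877 ⇒ V=16.7877 continue | (k=2,j=1): S=137.5500, K−S=0.0000, hold=4.7123 ⇒ V=4.7123 continue | (k=2,j=2): S=191.4171, K−S=0.0000, hold=0.5630 ⇒ V=0.5630 continue
k=1: (k=1,j=0): S=116.6005, K−S=0.0000, hold=10.8847 ⇒ V=10.8847 continue | (k=1,j=1): S=162.2634, K−S=0.0000, hold=2.6920 ⇒ V=2.6920 continue
k=0: (k=0,j=0): S=137.5500, K−S=0.0000, hold=6.8836 ⇒ V=6.8836 continue

price = 6.8836
tree:
6.8836
10.8847 2.6920
16.7877 4.7123 0.5630
25.0743 8.1467 1.0951 0.0000
35.8735 13.8642 2.1301 0.0000 0.0000
46.6911 23.1123 4.1430 0.0000 0.0000 0.0000
55.8612 35.8735 8.0582 0.0000 0.0000 0.0000 0.0000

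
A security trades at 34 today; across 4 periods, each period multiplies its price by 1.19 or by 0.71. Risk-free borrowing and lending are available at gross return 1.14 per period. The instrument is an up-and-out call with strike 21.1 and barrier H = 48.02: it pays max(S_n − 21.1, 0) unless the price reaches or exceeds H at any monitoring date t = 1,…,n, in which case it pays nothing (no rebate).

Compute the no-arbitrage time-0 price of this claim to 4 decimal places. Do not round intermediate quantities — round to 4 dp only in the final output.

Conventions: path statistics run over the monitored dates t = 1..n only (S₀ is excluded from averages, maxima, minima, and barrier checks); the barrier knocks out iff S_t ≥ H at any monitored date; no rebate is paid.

No-arbitrage gives p* = (R−d)/(u−d) = 0.8958: enumerate every path, weight its payoff by its p*-probability, and discount by R^4.
Enumerate all 2^4 = 16 price paths (U = up ×1.19, D = down ×0.71); each path with k up-moves has probability p*^k·(1−p*)^(4−k).
DDDD: M=24.1400, payoff=0.0000, prob=0.000118
UDDD: M=40.4600, payoff=0.0000, prob=0.001013
DUDD: M=28.7266, payoff=0.0000, prob=0.001013
UUDD: M=48.1474, payoff=0.0000, prob=0.008708
DDUD: M=24.1400, payoff=0.0000, prob=0.001013
UDUD: M=40.4600, payoff=3.1711, prob=0.008708
DUUD: M=34.1847, payoff=3.1711, prob=0.008708
UUUD: M=57.2954, payoff=0.0000, prob=0.074888
DDDU: M=24.1400, payoff=0.0000, prob=0.001013
UDDU: M=40.4600, payoff=3.1711, prob=0.008708
DUDU: M=28.7266, payoff=3.1711, prob=0.008708
UUDU: M=48.1474, payoff=0.0000, prob=0.074888
DDUU: M=24.2711, payoff=3.1711, prob=0.008708
UDUU: M=40.6797, payoff=19.5797, prob=0.074888
DUUU: M=40.6797, payoff=19.5797, prob=0.074888
UUUU: M=68.1815, payoff=0.0000, prob=0.644034
Price = Σ prob·payoff / R^4 = 3.070630 / 1.688960 = 1.8181

price = 1.8181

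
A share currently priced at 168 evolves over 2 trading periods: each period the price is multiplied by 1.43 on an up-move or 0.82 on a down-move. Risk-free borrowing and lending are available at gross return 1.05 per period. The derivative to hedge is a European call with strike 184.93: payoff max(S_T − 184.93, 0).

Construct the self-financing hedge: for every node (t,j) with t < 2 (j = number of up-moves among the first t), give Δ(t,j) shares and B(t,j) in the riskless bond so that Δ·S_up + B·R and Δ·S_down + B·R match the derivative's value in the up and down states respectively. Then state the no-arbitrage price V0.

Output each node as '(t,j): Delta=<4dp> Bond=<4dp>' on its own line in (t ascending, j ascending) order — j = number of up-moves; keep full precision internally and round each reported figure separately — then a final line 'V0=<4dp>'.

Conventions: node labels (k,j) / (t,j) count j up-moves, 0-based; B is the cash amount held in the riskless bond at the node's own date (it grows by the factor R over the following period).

Arbitrage-free pricing uses the up-move probability p* = (R−d)/(u−d) = 0.3770, discounting each step at R = 1.05.
Payoffs at expiry: V(2,0)=0.0000, V(2,1)=12.0668, V(2,2)=158.6132
(1,0): S=137.7600. Δ = (V_up−V_dn)/(S_up−S_dn) = (12.0668−0.0000)/(196.9968−112.9632) = 0.1436. V = [p*·12.0668 + (1−p*)·0.0000]/1.05 = 4.3331. B = V − Δ·S = -15.4485.
(1,1): S=240.2400. Δ = (V_up−V_dn)/(S_up−S_dn) = (158.6132−12.0668)/(343.5432−196.9968) = 1.0000. V = [p*·158.6132 + (1−p*)·12.0668]/1.05 = 64.1162. B = V − Δ·S = -176.1238.
(0,0): S=168.0000. Δ = (V_up−V_dn)/(S_up−S_dn) = (64.1162−4.3331)/(240.2400−137.7600) = 0.5834. V = [p*·64.1162 + (1−p*)·4.3331]/1.05 = 25.5946. B = V − Δ·S = -72.4105.
Verification: the root portfolio costs Δ(0,0)·S0 + B(0,0) = 25.5946, matching V0.

(0,0): Delta=0.5834 Bond=-72.4105
(1,0): Delta=0.1436 Bond=-15.4485
(1,1): Delta=1.0000 Bond=-176.1238
V0=25.5946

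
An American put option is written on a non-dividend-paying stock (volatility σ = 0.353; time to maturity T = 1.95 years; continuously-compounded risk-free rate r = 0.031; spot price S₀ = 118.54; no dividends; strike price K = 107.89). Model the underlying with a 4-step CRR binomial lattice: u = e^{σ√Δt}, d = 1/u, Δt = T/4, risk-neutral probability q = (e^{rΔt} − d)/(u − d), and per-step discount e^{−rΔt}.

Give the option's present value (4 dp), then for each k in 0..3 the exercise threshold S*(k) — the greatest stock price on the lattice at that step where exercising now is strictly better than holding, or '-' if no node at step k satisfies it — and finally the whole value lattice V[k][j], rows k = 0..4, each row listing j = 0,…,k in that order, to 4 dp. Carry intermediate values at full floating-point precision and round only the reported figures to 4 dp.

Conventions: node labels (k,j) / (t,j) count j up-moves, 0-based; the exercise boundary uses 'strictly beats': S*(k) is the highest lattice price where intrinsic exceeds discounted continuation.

params: Δt=0.48750 u=1.27950 d=0.78156 q=0.46927 e^(-rΔt)=0.98500
t_4 payoffs: 63.6612 35.4823 0.0000 0.0000 0.0000
t_3: node(3,0) S=56.5907 payoff=51.2993 vs cont=49.6811 → 51.2993 [stop]  node(3,1) S=92.6456 payoff=15.2444 vs cont=18.5490 → 18.5490 [wait]  node(3,2) S=151.6718 payoff=0.0000 vs cont=0.0000 → 0.0000 [wait]  node(3,3) S=248.3048 payoff=0.0000 vs cont=0.0000 → 0.0000 [wait]  ⇒ S*(3)=56.5907
t_2: node(2,0) S=72.4077 payoff=35.4823 vs cont=35.3915 → 35.4823 [stop]  node(2,1) S=118.5400 payoff=0.0000 vs cont=9.6968 → 9.6968 [wait]  node(2,2) S=194.0640 payoff=0.0000 vs cont=0.0000 → 0.0000 [wait]  ⇒ S*(2)=72.4077
t_1: node(1,0) S=92.6456 payoff=15.2444 vs cont=23.0311 → 23.0311 [wait]  node(1,1) S=151.6718 payoff=0.0000 vs cont=5.0691 → 5.0691 [wait]  ⇒ S*(1)=-
t_0: node(0,0) S=118.5400 payoff=0.0000 vs cont=14.3830 → 14.3830 [wait]  ⇒ S*(0)=-

price = 14.3830
boundary = - - 72.4077 56.5907
tree:
14.3830
23.0311 5.0691
35.4823 9.6968 0.0000
51.2993 18.5490 0.0000 0.0000
63.6612 35.4823 0.0000 0.0000 0.0000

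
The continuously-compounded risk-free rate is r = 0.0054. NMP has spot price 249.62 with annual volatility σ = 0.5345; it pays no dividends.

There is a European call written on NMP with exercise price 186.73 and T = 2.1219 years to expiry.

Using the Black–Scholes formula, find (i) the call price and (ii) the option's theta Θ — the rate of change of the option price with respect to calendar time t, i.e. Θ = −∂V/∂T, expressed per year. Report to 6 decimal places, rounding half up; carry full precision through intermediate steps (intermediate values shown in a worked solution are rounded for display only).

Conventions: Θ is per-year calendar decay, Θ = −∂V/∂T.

σ√T = 0.5345·√2.1219 = 0.778592
d₁ = (ln(S/K) + (r+σ²/2)T) / (σ√T) = (ln(249.62/186.73) + (0.0054+0.5345²/2)·2.1219) / 0.778592 = (0.290276 + 0.314561) / 0.778592 = 0.776834
d₂ = d₁ − σ√T = 0.776834 − 0.778592 = -0.001758
e^{−rT} = 0.988607
N(d₁) = 0.781372,  N(d₂) = 0.499299
Call price V = S·N(d₁) − K·e^{−rT}·N(d₂) = 195.046019 − 92.171835 = 102.874184
φ(d₁) = (1/√(2π))·e^{−d₁²/2} = 0.295031
Θ = −S·φ(d₁)·σ/(2√T) − r·K·e^{−rT}·N(d₂) = −13.511467 − 0.497728 = -14.009194

price = 102.874184
Θ = -14.009194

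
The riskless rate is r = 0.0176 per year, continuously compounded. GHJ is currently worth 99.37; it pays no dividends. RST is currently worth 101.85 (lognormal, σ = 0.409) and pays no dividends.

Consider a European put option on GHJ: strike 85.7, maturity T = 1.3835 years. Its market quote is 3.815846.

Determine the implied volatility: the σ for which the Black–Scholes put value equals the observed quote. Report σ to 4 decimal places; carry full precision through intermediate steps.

sigma = 0.2277

At σ = 0.2277 the Black–Scholes value reproduces the quote:
σ√T = 0.2277·√1.3835 = 0.267826
d₁ = (ln(S/K) + (r+σ²/2)T) / (σ√T) = (ln(99.37/85.7) + (0.0176+0.2277²/2)·1.3835) / 0.267826 = (0.147997 + 0.060215) / 0.267826 = 0.777417
d₂ = d₁ − σ√T = 0.777417 − 0.267826 = 0.509591
e^{−rT} = 0.975944
N(−d₁) = 0.218456,  N(−d₂) = 0.305169
V = K·e^{−rT}·N(−d₂) − S·N(−d₁) = 25.523862 − 21.708015 = 3.815846 (matching the quote); vega is positive throughout, so no other σ reproduces this price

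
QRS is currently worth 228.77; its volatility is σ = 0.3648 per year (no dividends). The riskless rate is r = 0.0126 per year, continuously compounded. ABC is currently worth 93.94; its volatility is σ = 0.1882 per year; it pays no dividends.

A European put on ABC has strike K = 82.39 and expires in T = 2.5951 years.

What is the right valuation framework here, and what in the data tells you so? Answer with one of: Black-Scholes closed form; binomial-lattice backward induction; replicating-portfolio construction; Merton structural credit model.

framework: Black-Scholes closed form

Key observation: everything needed for the exact continuous-time valuation of the European put on ABC (strike 82.39) is given, and no feature rules the closed form out.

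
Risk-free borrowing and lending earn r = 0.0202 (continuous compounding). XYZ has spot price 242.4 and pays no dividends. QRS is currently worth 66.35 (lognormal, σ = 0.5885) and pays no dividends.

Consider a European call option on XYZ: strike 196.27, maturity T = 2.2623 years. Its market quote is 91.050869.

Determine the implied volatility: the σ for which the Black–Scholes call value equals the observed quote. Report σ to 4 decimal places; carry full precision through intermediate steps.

sigma = 0.4747

At σ = 0.4747 the Black–Scholes value reproduces the quote:
σ√T = 0.4747·√2.2623 = 0.713994
d₁ = (ln(S/K) + (r+σ²/2)T) / (σ√T) = (ln(242.4/196.27) + (0.0202+0.4747²/2)·2.2623) / 0.713994 = (0.211098 + 0.300592) / 0.713994 = 0.716659
d₂ = d₁ − σ√T = 0.716659 − 0.713994 = 0.002665
e^{−rT} = 0.955330
N(d₁) = 0.763208,  N(d₂) = 0.501063
V = S·N(d₁) − K·e^{−rT}·N(d₂) = 185.001549 − 93.950680 = 91.050869 (equal to the quote); since ∂V/∂σ > 0 for all σ, the implied volatility is unique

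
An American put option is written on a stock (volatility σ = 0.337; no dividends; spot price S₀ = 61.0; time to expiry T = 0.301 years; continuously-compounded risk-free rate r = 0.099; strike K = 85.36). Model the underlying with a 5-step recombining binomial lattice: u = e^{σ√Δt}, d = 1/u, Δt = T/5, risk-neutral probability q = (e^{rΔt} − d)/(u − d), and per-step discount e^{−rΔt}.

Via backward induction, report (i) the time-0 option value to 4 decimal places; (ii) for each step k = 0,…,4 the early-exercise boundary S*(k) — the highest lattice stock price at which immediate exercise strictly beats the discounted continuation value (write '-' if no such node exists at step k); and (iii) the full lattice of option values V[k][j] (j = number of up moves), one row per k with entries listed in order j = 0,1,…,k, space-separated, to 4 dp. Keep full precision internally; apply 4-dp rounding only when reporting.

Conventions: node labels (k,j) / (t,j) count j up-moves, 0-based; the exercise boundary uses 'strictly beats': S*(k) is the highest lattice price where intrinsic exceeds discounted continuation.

Δt=0.06020, u=1.08620, d=0.92064, q=0.51545, disc=e^(-rΔt)=0.99406
k=5 terminal: V=max(K-S,0) → 45.0158 37.7607 29.2009 19.1018 7.1866 0.0000
k=4: j=0 S=43.8219 intr=41.5381 cont=41.0309 V=41.5381[EX]; j=1 S=51.7024 intr=33.6576 cont=33.1504 V=33.6576[EX]; j=2 S=61.0000 intr=24.3600 cont=23.8528 V=24.3600[EX]; j=3 S=71.9696 intr=13.3904 cont=12.8831 V=13.3904[EX]; j=4 S=84.9120 intr=0.4480 cont=3.4616 V=3.4616[hold]  S*(4)=71.9696
k=3: j=0 S=47.5993 intr=37.7607 cont=37.2535 V=37.7607[EX]; j=1 S=56.1591 intr=29.2009 cont=28.6937 V=29.2009[EX]; j=2 S=66.2582 intr=19.1018 cont=18.5946 V=19.1018[EX]; j=3 S=78.1734 intr=7.1866 cont=8.2235 V=8.2235[hold]  S*(3)=66.2582
k=2: j=0 S=51.7024 intr=33.6576 cont=33.1504 V=33.6576[EX]; j=1 S=61.0000 intr=24.3600 cont=23.8528 V=24.3600[EX]; j=2 S=71.9696 intr=13.3904 cont=13.4144 V=13.4144[hold]  S*(2)=61.0000
k=1: j=0 S=56.1591 intr=29.2009 cont=28.6937 V=29.2009[EX]; j=1 S=66.2582 intr=19.1018 cont=18.6069 V=19.1018[EX]  S*(1)=66.2582
k=0: j=0 S=61.0000 intr=24.3600 cont=23.8528 V=24.3600[EX]  S*(0)=61.0000

price = 24.3600
boundary = 61.0000 66.2582 61.0000 66.2582 71.9696
tree:
24.3600
29.2009 19.1018
33.6576 24.3600 13.4144
37.7607 29.2009 19.1018 8.2235
41.5381 33.6576 24.3600 13.3904 3.4616
45.0158 37.7607 29.2009 19.1018 7.1866 0.0000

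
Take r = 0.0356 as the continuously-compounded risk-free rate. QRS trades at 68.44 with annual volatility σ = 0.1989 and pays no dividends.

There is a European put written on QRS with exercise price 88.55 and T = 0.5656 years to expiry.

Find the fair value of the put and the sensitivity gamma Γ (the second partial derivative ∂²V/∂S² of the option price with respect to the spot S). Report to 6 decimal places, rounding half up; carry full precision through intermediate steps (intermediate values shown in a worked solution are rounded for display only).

price = 18.620183
Γ = 0.012410

σ√T = 0.1989·√0.5656 = 0.149585
d₁ = (ln(S/K) + (r+σ²/2)T) / (σ√T) = (ln(68.44/88.55) + (0.0356+0.1989²/2)·0.5656) / 0.149585 = (-0.257610 + 0.031323) / 0.149585 = -1.512758
d₂ = d₁ − σ√T = -1.512758 − 0.149585 = -1.662343
e^{−rT} = 0.980066
N(−d₁) = 0.934829,  N(−d₂) = 0.951778
Put price V = K·e^{−rT}·N(−d₂) − S·N(−d₁) = 82.599909 − 63.979726 = 18.620183
φ(d₁) = (1/√(2π))·e^{−d₁²/2} = 0.127052
Γ = φ(d₁) / (S·σ·√T) = 0.012410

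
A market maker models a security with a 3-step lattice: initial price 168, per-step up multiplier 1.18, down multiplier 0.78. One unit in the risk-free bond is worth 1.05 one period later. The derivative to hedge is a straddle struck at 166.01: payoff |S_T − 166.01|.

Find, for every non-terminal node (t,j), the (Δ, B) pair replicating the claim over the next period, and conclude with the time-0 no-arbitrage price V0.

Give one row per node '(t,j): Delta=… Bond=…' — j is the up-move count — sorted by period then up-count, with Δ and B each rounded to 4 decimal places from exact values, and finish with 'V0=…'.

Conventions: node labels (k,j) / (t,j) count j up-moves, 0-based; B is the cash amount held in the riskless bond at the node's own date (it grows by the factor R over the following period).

(0,0): Delta=0.3457 Bond=-11.5882
(1,0): Delta=-0.5965 Bond=111.2972
(1,1): Delta=0.6456 Bond=-71.6136
(2,0): Delta=-1.0000 Bond=158.1048
(2,1): Delta=-0.4681 Bond=97.0044
(2,2): Delta=1.0000 Bond=-158.1048
V0=46.4888

Under the risk-neutral measure, an up-move has probability p* = (R−d)/(u−d) = 0.6750 and values discount at R = 1.05.
At maturity the claim pays: V(3,0)=86.2853, V(3,1)=45.4008, V(3,2)=16.4501, V(3,3)=110.0194
(2,0): S=102.2112. Δ = (V_up−V_dn)/(S_up−S_dn) = (45.4008−86.2853)/(120.6092−79.7247) = -1.0000. V = [p*·45.4008 + (1−p*)·86.2853]/1.05 = 55.8936. B = V − Δ·S = 158.1048.
(2,1): S=154.6272. Δ = (V_up−V_dn)/(S_up−S_dn) = (16.4501−45.4008)/(182.4601−120.6092) = -0.4681. V = [p*·16.4501 + (1−p*)·45.4008]/1.05 = 24.6277. B = V − Δ·S = 97.0044.
(2,2): S=233.9232. Δ = (V_up−V_dn)/(S_up−S_dn) = (110.0194−16.4501)/(276.0294−182.4601) = 1.0000. V = [p*·110.0194 + (1−p*)·16.4501]/1.05 = 75.8184. B = V − Δ·S = -158.1048.
(1,0): S=131.0400. Δ = (V_up−V_dn)/(S_up−S_dn) = (24.6277−55.8936)/(154.6272−102.2112) = -0.5965. V = [p*·24.6277 + (1−p*)·55.8936]/1.05 = 33.1325. B = V − Δ·S = 111.2972.
(1,1): S=198.2400. Δ = (V_up−V_dn)/(S_up−S_dn) = (75.8184−24.6277)/(233.9232−154.6272) = 0.6456. V = [p*·75.8184 + (1−p*)·24.6277]/1.05 = 56.3633. B = V − Δ·S = -71.6136.
(0,0): S=168.0000. Δ = (V_up−V_dn)/(S_up−S_dn) = (56.3633−33.1325)/(198.2400−131.0400) = 0.3457. V = [p*·56.3633 + (1−p*)·33.1325]/1.05 = 46.4888. B = V − Δ·S = -11.5882.
As a check, the time-0 holding Δ(0,0)·S0 + B(0,0) comes to 46.4888 — exactly V0.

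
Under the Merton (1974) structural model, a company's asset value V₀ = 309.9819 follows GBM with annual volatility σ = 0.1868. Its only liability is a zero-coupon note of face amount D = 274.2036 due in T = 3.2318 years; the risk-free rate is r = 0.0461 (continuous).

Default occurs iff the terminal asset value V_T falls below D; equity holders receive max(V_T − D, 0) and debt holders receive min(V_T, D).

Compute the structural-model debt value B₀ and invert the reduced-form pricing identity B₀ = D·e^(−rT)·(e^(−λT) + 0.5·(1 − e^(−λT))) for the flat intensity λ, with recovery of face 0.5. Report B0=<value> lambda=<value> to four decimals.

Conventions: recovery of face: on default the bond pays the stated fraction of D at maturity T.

Equity is a call on the firm's assets struck at D = 274.2036:
d₁ = [ln(V₀/D) + (r + σ²/2)T] / (σ√T)
   = [ln(309.9819/274.2036) + (0.0461 + 0.5·0.1868²)·3.2318] / (0.1868·√3.2318)
   = [0.122643 + 0.205372] / 0.335814 = 0.976774
d₂ = d₁ − σ√T = 0.976774 − 0.335814 = 0.640960
N(d₁) = 0.835659,  N(d₂) = 0.739226,  e^(−rT) = 0.861581
E₀ = V₀·N(d₁) − D·e^(−rT)·N(d₂)
   = 309.9819·0.835659 − 274.2036·0.861581·0.739226 = 84.398254
B₀ = V₀ − E₀ = 309.9819 − 84.398254 = 225.583646
e^(−λT) = (B₀·e^(rT)/D − 0.5)/(1 − 0.5) = (225.5836·1.160657/274.2036 − 0.5)/0.5 = 0.90971322
λ = −ln(0.90971322)/3.2318 = 0.029280

B0=225.5836 lambda=0.0293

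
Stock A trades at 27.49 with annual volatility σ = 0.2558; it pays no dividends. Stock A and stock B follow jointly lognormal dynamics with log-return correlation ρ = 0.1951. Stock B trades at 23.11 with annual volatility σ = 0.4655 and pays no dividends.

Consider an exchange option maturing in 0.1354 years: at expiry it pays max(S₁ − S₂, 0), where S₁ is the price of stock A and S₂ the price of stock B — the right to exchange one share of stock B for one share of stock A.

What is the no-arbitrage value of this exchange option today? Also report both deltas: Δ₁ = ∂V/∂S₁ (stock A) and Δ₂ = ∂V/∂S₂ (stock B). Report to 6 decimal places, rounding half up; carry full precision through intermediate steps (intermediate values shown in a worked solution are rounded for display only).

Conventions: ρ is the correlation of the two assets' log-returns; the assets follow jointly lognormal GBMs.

exchange price = 4.774853
Δ1 = 0.855636
Δ2 = -0.811189

σ_eff = √(σ₁² + σ₂² − 2ρσ₁σ₂) = √(0.2558² + 0.4655² − 2·0.1951·0.2558·0.4655) = 0.485449
d₁ = (ln(S₁/S₂) + (q₂ − q₁ + σ_eff²/2)T) / (σ_eff√T) = (ln(27.49/23.11) + (0.0 − 0.0 + 0.117830)·0.1354) / 0.178629 = 1.060918
d₂ = d₁ − σ_eff√T = 1.060918 − 0.178629 = 0.882288
N(d₁) = 0.855636,  N(d₂) = 0.811189
V = S₁·e^{−q₁T}·N(d₁) − S₂·e^{−q₂T}·N(d₂) = 23.521442 − 18.746589 = 4.774853
Key observation: r never enters — measured in units of stock B, the claim is a call on S₁/S₂ struck at 1, so only the dividend yields and σ_eff matter.
Δ₁ = e^{−q₁T}·N(d₁) = 0.855636;  Δ₂ = −e^{−q₂T}·N(d₂) = -0.811189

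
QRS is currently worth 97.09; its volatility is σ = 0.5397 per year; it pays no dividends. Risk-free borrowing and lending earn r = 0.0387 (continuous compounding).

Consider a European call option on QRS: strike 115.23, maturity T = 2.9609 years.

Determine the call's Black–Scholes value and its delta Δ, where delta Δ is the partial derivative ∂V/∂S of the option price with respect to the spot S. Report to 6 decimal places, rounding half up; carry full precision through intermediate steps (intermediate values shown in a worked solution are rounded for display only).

σ√T = 0.5397·√2.9609 = 0.928676
d₁ = (ln(S/K) + (r+σ²/2)T) / (σ√T) = (ln(97.09/115.23) + (0.0387+0.5397²/2)·2.9609) / 0.928676 = (-0.171292 + 0.545807) / 0.928676 = 0.403278
d₂ = d₁ − σ√T = 0.403278 − 0.928676 = -0.525398
e^{−rT} = 0.891735
N(d₁) = 0.656628,  N(d₂) = 0.299653
Call price V = S·N(d₁) − K·e^{−rT}·N(d₂) = 63.752030 − 30.790742 = 32.961289
Δ = N(d₁) = 0.656628

price = 32.961289
Δ = 0.656628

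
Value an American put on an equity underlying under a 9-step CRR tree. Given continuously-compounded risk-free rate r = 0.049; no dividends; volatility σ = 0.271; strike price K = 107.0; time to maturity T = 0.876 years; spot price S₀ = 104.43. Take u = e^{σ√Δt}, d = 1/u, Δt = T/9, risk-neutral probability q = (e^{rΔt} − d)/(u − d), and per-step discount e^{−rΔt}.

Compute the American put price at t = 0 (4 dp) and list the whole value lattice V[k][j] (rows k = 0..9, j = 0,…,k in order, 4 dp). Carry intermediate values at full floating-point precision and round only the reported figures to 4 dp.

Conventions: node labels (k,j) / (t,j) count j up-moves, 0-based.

price = 10.2225
tree:
10.2225
14.3849 6.2734
19.6455 9.4074 3.2863
25.9655 13.6880 5.3357 1.3255
32.5351 19.2318 8.4289 2.3796 0.3135
38.5721 25.9655 12.8682 4.1935 0.6390 0.0000
44.1197 32.5351 18.8163 7.2084 1.3027 0.0000 0.0000
49.2175 38.5721 25.9655 11.9625 2.6557 0.0000 0.0000 0.0000
53.9021 44.1197 32.5351 18.8163 5.4138 0.0000 0.0000 0.0000 0.0000
58.2068 49.2175 38.5721 25.9655 11.0363 0.0000 0.0000 0.0000 0.0000 0.0000

Δt=0.09733  u=1.08822  d=0.91893  q=0.50711  discount=0.99524
step 9 (expiry): payoffs max(K−S,0) = 58.2068 49.2175 38.5721 25.9655 11.0363 0.0000 0.0000 0.0000 0.0000 0.0000
k=8: (k=8,j=0): S=53.0979, K−S=53.9021, hold=53.3930 ⇒ V=53.9021 exercise | (k=8,j=1): S=62.8803, K−S=44.1197, hold=43.6106 ⇒ V=44.1197 exercise | (k=8,j=2): S=74.4649, K−S=32.5351, hold=32.0260 ⇒ V=32.5351 exercise | (k=8,j=3): S=88.1837, K−S=18.8163, hold=18.3072 ⇒ V=18.8163 exercise | (k=8,j=4): S=104.4300, K−S=2.5700, hold=5.4138 ⇒ V=5.4138 continue | (k=8,j=5): S=123.6694, K−S=0.0000, hold=0.0000 ⇒ V=0.0000 continue | (k=8,j=6): S=146.4533, K−S=0.0000, hold=0.0000 ⇒ V=0.0000 continue | (k=8,j=7): S=173.4347, K−S=0.0000, hold=0.0000 ⇒ V=0.0000 continue | (k=8,j=8): S=205.3870, K−S=0.0000, hold=0.0000 ⇒ V=0.0000 continue
k=7: (k=7,j=0): S=57.7825, K−S=49.2175, hold=48.7084 ⇒ V=49.2175 exercise | (k=7,j=1): S=68.4279, K−S=38.5721, hold=38.0630 ⇒ V=38.5721 exercise | (k=7,j=2): S=81.0345, K−S=25.9655, hold=25.4564 ⇒ V=25.9655 exercise | (k=7,j=3): S=95.9637, K−S=11.0363, hold=11.9625 ⇒ V=11.9625 continue | (k=7,j=4): S=113.6433, K−S=0.0000, hold=2.6557 ⇒ V=2.6557 continue | (k=7,j=5): S=134.5800, K−S=0.0000, hold=0.0000 ⇒ V=0.0000 continue | (k=7,j=6): S=159.3740, K−S=0.0000, hold=0.0000 ⇒ V=0.0000 continue | (k=7,j=7): S=188.7359, K−S=0.0000, hold=0.0000 ⇒ V=0.0000 continue
k=6: (k=6,j=0): S=62.8803, K−S=44.1197, hold=43.6106 ⇒ V=44.1197 exercise | (k=6,j=1): S=74.4649, K−S=32.5351, hold=32.0260 ⇒ V=32.5351 exercise | (k=6,j=2): S=88.1837, K−S=18.8163, hold=18.7746 ⇒ V=18.8163 exercise | (k=6,j=3): S=104.4300, K−S=2.5700, hold=7.2084 ⇒ V=7.2084 continue | (k=6,j=4): S=123.6694, K−S=0.0000, hold=1.3027 ⇒ V=1.3027 continue | (k=6,j=5): S=146.4533, K−S=0.0000, hold=0.0000 ⇒ V=0.0000 continue | (k=6,j=6): S=173.4347, K−S=0.0000, hold=0.0000 ⇒ V=0.0000 continue
k=5: (k=5,j=0): S=68.4279, K−S=38.5721, hold=38.0630 ⇒ V=38.5721 exercise | (k=5,j=1): S=81.0345, K−S=25.9655, hold=25.4564 ⇒ V=25.9655 exercise | (k=5,j=2): S=95.9637, K−S=11.0363, hold=12.8682 ⇒ V=12.8682 continue | (k=5,j=3): S=113.6433, K−S=0.0000, hold=4.1935 ⇒ V=4.1935 continue | (k=5,j=4): S=134.5800, K−S=0.0000, hold=0.6390 ⇒ V=0.6390 continue | (k=5,j=5): S=159.3740, K−S=0.0000, hold=0.0000 ⇒ V=0.0000 continue
k=4: (k=4,j=0): S=74.4649, K−S=32.5351, hold=32.0260 ⇒ V=32.5351 exercise | (k=4,j=1): S=88.1837, K−S=18.8163, hold=19.2318 ⇒ V=19.2318 continue | (k=4,j=2): S=104.4300, K−S=2.5700, hold=8.4289 ⇒ V=8.4289 continue | (k=4,j=3): S=123.6694, K−S=0.0000, hold=2.3796 ⇒ V=2.3796 continue | (k=4,j=4): S=146.4533, K−S=0.0000, hold=0.3135 ⇒ V=0.3135 continue
k=3: (k=3,j=0): S=81.0345, K−S=25.9655, hold=25.6661 ⇒ V=25.9655 exercise | (k=3,j=1): S=95.9637, K−S=11.0363, hold=13.6880 ⇒ V=13.6880 continue | (k=3,j=2): S=113.6433, K−S=0.0000, hold=5.3357 ⇒ V=5.3357 continue | (k=3,j=3): S=134.5800, K−S=0.0000, hold=1.3255 ⇒ V=1.3255 continue
k=2: (k=2,j=0): S=88.1837, K−S=18.8163, hold=19.6455 ⇒ V=19.6455 continue | (k=2,j=1): S=104.4300, K−S=2.5700, hold=9.4074 ⇒ V=9.4074 continue | (k=2,j=2): S=123.6694, K−S=0.0000, hold=3.2863 ⇒ V=3.2863 continue
k=1: (k=1,j=0): S=95.9637, K−S=11.0363, hold=14.3849 ⇒ V=14.3849 continue | (k=1,j=1): S=113.6433, K−S=0.0000, hold=6.2734 ⇒ V=6.2734 continue
k=0: (k=0,j=0): S=104.4300, K−S=2.5700, hold=10.2225 ⇒ V=10.2225 continue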